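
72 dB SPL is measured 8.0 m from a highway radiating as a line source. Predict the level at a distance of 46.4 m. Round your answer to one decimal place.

64.4 dB SPL

Cylindrical spreading from a line source gives a 10·log₁₀(r₂/r₁) drop.
L₂ = 72 − 10·log₁₀(46.4/8.0) = 72 − 7.634 = 64.37 dB SPL.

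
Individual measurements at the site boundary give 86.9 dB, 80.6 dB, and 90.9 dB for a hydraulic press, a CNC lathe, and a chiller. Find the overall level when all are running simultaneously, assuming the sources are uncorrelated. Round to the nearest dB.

For uncorrelated sources the intensities add, so convert each level to linear form, sum, and take 10·log₁₀ of the total.
Σ 10^(L/10) = 10^(86.9/10) + 10^(80.6/10) + 10^(90.9/10) = 1.835e+09.
L_total = 10·log₁₀(1.835e+09) = 92.64 dB.

93 dB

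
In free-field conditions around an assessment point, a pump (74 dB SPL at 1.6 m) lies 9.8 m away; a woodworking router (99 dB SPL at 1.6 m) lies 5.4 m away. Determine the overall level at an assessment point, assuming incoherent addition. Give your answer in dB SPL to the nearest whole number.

Propagate each source to the receiver with L = L_ref − 20·log₁₀(r/r_ref), then add intensities.
pump: 74 − 20·log₁₀(9.8/1.6) = 74 − 15.74 = 58.26 dB SPL.
woodworking router: 99 − 20·log₁₀(5.4/1.6) = 99 − 10.57 = 88.43 dB SPL.
Σ 10^(L/10) = 6.980e+08 → L_total = 10·log₁₀(6.980e+08) = 88.44 dB SPL.

88 dB SPL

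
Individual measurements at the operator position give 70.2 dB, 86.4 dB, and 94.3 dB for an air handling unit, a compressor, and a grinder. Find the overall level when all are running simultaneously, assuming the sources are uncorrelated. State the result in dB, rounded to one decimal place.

For uncorrelated sources the intensities add, so convert each level to linear form, sum, and take 10·log₁₀ of the total.
Σ 10^(L/10) = 10^(70.2/10) + 10^(86.4/10) + 10^(94.3/10) = 3.139e+09.
L_total = 10·log₁₀(3.139e+09) = 94.97 dB.

95.0 dB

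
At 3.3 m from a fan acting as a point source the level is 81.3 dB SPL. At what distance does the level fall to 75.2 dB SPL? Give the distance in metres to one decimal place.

6.7 m

Point-source spreading drops the level by 20·log₁₀(r₂/r₁); inverting, r₂/r₁ = 10^(ΔL/20).
r₂ = 3.3·10^((81.3−75.2)/20) = 3.3·10^(6.1/20) = 6.66 m.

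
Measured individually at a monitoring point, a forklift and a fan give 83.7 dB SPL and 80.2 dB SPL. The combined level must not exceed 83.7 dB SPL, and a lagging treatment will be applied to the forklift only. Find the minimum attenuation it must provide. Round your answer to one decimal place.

2.6 dB

Everything except the forklift sums to 10^(80.2/10) = 1.047e+08 in linear terms, 80.20 dB SPL.
To meet 83.7 dB SPL overall, the treated forklift may contribute at most 10^(83.7/10) − 1.047e+08 = 1.297e+08, i.e. 81.13 dB SPL.
Required insertion loss = 83.7 − 81.13 = 2.57 dB.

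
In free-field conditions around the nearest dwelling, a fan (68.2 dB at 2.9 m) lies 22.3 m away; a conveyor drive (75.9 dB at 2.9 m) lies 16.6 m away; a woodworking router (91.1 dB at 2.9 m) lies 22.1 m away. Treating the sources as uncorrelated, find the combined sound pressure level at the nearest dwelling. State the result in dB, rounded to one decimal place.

First find each source's level at the receiver (point-source: −20·log₁₀(r/r_ref)), then combine on an intensity basis.
fan: 68.2 − 20·log₁₀(22.3/2.9) = 68.2 − 17.72 = 50.48 dB.
conveyor drive: 75.9 − 20·log₁₀(16.6/2.9) = 75.9 − 15.15 = 60.75 dB.
woodworking router: 91.1 − 20·log₁₀(22.1/2.9) = 91.1 − 17.64 = 73.46 dB.
Σ 10^(L/10) = 2.348e+07 → L_total = 10·log₁₀(2.348e+07) = 73.71 dB.

73.7 dB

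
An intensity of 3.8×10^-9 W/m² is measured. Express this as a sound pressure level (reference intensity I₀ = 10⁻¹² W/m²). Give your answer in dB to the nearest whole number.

I/I₀ = 3.8×10^-9/10⁻¹² = 3.8×10^3, and L = 10·log₁₀(I/I₀).
L = 10·(0.5798 + 3) = 35.80 dB.

36 dB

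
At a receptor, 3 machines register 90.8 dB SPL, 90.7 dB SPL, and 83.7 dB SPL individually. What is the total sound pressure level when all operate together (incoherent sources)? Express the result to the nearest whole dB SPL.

94 dB SPL

Incoherent sources combine by intensity addition: L_total = 10·log₁₀(Σ 10^(L_i/10)).
Σ 10^(L/10) = 10^(90.8/10) + 10^(90.7/10) + 10^(83.7/10) = 2.612e+09.
L_total = 10·log₁₀(2.612e+09) = 94.17 dB SPL.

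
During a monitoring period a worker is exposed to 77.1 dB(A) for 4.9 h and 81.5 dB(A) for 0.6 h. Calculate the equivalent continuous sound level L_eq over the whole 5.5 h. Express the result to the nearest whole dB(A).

78 dB(A)

Weight each interval's intensity by its duration and average over T = 5.5 h:
Σ tᵢ·10^(Lᵢ/10) = 4.9·10^(77.1/10) + 0.6·10^(81.5/10) = 3.361e+08.
L_eq = 10·log₁₀(3.361e+08/5.5) = 77.86 dB(A).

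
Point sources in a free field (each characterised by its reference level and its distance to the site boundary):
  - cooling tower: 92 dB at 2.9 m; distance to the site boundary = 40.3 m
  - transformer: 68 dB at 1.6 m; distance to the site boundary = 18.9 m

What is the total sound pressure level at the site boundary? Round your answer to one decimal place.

69.2 dB

Propagate each source to the receiver with L = L_ref − 20·log₁₀(r/r_ref), then add intensities.
cooling tower: 92 − 20·log₁₀(40.3/2.9) = 92 − 22.86 = 69.14 dB.
transformer: 68 − 20·log₁₀(18.9/1.6) = 68 − 21.45 = 46.55 dB.
Σ 10^(L/10) = 8.252e+06 → L_total = 10·log₁₀(8.252e+06) = 69.17 dB.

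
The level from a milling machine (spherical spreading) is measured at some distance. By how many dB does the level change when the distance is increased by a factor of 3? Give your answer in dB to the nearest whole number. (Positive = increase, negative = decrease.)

-10 dB

Point-source spreading: ΔL = −20·log₁₀(r₂/r₁).
ΔL = −20·log₁₀(3) = -9.54 dB.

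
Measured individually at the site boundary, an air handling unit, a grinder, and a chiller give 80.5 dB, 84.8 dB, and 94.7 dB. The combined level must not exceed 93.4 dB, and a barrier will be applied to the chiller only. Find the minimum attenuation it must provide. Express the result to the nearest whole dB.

The untreated sources together contribute 10^(80.5/10) + 10^(84.8/10) = 4.142e+08, i.e. 86.17 dB.
The limit corresponds to 10^(93.4/10) = 2.188e+09; subtracting the fixed part leaves 1.774e+09 for the chiller, i.e. 92.49 dB.
Required insertion loss = 94.7 − 92.49 = 2.21 dB.

2 dB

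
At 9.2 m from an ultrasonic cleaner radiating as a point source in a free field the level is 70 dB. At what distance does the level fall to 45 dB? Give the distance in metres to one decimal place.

163.6 m

Point-source spreading drops the level by 20·log₁₀(r₂/r₁); inverting, r₂/r₁ = 10^(ΔL/20).
r₂ = 9.2·10^((70−45)/20) = 9.2·10^(25.0/20) = 163.60 m.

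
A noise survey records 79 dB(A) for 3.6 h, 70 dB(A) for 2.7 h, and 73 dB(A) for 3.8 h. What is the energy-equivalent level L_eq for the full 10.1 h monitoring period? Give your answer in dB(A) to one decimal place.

75.9 dB(A)

L_eq = 10·log₁₀[(1/T)·Σ tᵢ·10^(Lᵢ/10)] with T = 10.1 h.
Σ tᵢ·10^(Lᵢ/10) = 3.6·10^(79/10) + 2.7·10^(70/10) + 3.8·10^(73/10) = 3.888e+08.
L_eq = 10·log₁₀(3.888e+08/10.1) = 75.85 dB(A).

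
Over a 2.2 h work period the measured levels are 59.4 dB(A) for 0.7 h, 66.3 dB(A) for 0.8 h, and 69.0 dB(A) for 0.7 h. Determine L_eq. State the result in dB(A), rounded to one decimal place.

66.4 dB(A)

The energy average is taken in the linear domain: L_eq = 10·log₁₀[(Σ tᵢ·10^(Lᵢ/10))/T], T = 2.2 h.
Σ tᵢ·10^(Lᵢ/10) = 0.7·10^(59.4/10) + 0.8·10^(66.3/10) + 0.7·10^(69.0/10) = 9.583e+06.
L_eq = 10·log₁₀(9.583e+06/2.2) = 66.39 dB(A).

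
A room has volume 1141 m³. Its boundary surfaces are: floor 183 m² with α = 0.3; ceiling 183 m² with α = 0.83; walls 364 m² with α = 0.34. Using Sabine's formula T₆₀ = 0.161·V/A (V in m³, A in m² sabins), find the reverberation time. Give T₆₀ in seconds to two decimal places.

Summing Sᵢαᵢ: 183·0.3 + 183·0.83 + 364·0.34 = 330.55 m².
T₆₀ = 0.161·V/A = 0.161·1141/330.55 = 0.556 s.

0.56 s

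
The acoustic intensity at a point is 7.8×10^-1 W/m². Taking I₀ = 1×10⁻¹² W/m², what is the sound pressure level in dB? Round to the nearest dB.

119 dB

I/I₀ = 7.8×10^-1/10⁻¹² = 7.8×10^11, and L = 10·log₁₀(I/I₀).
L = 10·(0.8921 + 11) = 118.92 dB.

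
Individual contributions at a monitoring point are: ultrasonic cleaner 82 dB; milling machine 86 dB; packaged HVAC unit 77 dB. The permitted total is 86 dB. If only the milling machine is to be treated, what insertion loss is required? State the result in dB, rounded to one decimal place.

Fixed contribution from the other sources: Σ 10^(L/10) = 10^(82/10) + 10^(77/10) = 2.086e+08 (83.19 dB).
To meet 86 dB overall, the treated milling machine may contribute at most 10^(86/10) − 2.086e+08 = 1.895e+08, i.e. 82.78 dB.
So the milling machine must be reduced from 86 to 82.78 dB: IL = 3.22 dB.

3.2 dB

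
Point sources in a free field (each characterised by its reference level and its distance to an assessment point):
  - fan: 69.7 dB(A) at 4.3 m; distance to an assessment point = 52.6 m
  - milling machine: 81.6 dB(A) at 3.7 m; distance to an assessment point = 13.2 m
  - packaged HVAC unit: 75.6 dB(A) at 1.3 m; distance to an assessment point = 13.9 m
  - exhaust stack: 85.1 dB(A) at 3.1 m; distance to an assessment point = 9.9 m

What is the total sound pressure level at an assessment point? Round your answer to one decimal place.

76.4 dB(A)

Apply inverse-square spreading to bring every level to the receiver, then sum 10^(L/10).
fan: 69.7 − 20·log₁₀(52.6/4.3) = 69.7 − 21.75 = 47.95 dB(A).
milling machine: 81.6 − 20·log₁₀(13.2/3.7) = 81.6 − 11.05 = 70.55 dB(A).
packaged HVAC unit: 75.6 − 20·log₁₀(13.9/1.3) = 75.6 − 20.58 = 55.02 dB(A).
exhaust stack: 85.1 − 20·log₁₀(9.9/3.1) = 85.1 − 10.09 = 75.01 dB(A).
Σ 10^(L/10) = 4.347e+07 → L_total = 10·log₁₀(4.347e+07) = 76.38 dB(A).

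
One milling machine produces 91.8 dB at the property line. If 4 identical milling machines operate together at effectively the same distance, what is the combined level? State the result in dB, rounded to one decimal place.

97.8 dB

N identical incoherent sources raise the level by 10·log₁₀ N.
L_total = 91.8 + 10·log₁₀(4) = 91.8 + 6.021 = 97.82 dB.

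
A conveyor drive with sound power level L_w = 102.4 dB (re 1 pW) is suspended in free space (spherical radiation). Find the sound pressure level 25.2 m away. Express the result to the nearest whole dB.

63 dB

L_p = L_w − 10·log₁₀(4π·r²) with r = 25.2 m.
4π·r² = 7980 m², 10·log₁₀ of that is 39.020 dB.
L_p = 102.4 − 39.020 = 63.38 dB.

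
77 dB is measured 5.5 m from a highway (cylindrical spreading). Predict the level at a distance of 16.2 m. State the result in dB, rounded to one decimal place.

72.3 dB

For a line source, L₂ = L₁ − 10·log₁₀(r₂/r₁).
L₂ = 77 − 10·log₁₀(16.2/5.5) = 77 − 4.692 = 72.31 dB.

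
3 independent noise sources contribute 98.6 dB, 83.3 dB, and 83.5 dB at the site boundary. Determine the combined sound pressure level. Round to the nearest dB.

For uncorrelated sources the intensities add, so convert each level to linear form, sum, and take 10·log₁₀ of the total.
Σ 10^(L/10) = 10^(98.6/10) + 10^(83.3/10) + 10^(83.5/10) = 7.682e+09.
L_total = 10·log₁₀(7.682e+09) = 98.85 dB.

99 dB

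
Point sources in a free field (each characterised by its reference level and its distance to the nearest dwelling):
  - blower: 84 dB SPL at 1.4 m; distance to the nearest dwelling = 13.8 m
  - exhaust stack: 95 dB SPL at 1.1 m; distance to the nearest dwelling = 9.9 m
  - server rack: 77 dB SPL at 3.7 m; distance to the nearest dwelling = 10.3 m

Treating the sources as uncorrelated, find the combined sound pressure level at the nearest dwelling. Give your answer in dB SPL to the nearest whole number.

Propagate each source to the receiver with L = L_ref − 20·log₁₀(r/r_ref), then add intensities.
blower: 84 − 20·log₁₀(13.8/1.4) = 84 − 19.88 = 64.12 dB SPL.
exhaust stack: 95 − 20·log₁₀(9.9/1.1) = 95 − 19.08 = 75.92 dB SPL.
server rack: 77 − 20·log₁₀(10.3/3.7) = 77 − 8.89 = 68.11 dB SPL.
Σ 10^(L/10) = 4.809e+07 → L_total = 10·log₁₀(4.809e+07) = 76.82 dB SPL.

77 dB SPL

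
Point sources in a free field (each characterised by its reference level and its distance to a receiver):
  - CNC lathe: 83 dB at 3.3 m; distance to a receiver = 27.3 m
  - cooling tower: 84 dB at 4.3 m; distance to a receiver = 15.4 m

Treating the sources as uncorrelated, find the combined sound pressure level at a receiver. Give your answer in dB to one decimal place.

Propagate each source to the receiver with L = L_ref − 20·log₁₀(r/r_ref), then add intensities.
CNC lathe: 83 − 20·log₁₀(27.3/3.3) = 83 − 18.35 = 64.65 dB.
cooling tower: 84 − 20·log₁₀(15.4/4.3) = 84 − 11.08 = 72.92 dB.
Σ 10^(L/10) = 2.250e+07 → L_total = 10·log₁₀(2.250e+07) = 73.52 dB.

73.5 dB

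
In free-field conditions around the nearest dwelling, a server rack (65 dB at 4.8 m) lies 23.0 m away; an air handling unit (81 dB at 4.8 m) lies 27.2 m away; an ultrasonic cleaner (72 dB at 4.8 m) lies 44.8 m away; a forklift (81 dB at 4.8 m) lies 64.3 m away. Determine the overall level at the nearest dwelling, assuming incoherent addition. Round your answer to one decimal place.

Propagate each source to the receiver with L = L_ref − 20·log₁₀(r/r_ref), then add intensities.
server rack: 65 − 20·log₁₀(23.0/4.8) = 65 − 13.61 = 51.39 dB.
air handling unit: 81 − 20·log₁₀(27.2/4.8) = 81 − 15.07 = 65.93 dB.
ultrasonic cleaner: 72 − 20·log₁₀(44.8/4.8) = 72 − 19.40 = 52.60 dB.
forklift: 81 − 20·log₁₀(64.3/4.8) = 81 − 22.54 = 58.46 dB.
Σ 10^(L/10) = 4.942e+06 → L_total = 10·log₁₀(4.942e+06) = 66.94 dB.

66.9 dB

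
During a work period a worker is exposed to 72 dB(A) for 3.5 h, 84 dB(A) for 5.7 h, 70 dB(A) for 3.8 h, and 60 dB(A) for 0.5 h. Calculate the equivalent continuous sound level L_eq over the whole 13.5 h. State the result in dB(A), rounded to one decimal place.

80.5 dB(A)

Weight each interval's intensity by its duration and average over T = 13.5 h:
Σ tᵢ·10^(Lᵢ/10) = 3.5·10^(72/10) + 5.7·10^(84/10) + 3.8·10^(70/10) + 0.5·10^(60/10) = 1.526e+09.
L_eq = 10·log₁₀(1.526e+09/13.5) = 80.53 dB(A).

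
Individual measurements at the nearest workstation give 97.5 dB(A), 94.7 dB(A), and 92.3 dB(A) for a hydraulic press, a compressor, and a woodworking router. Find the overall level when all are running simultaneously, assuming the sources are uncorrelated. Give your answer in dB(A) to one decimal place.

For uncorrelated sources the intensities add, so convert each level to linear form, sum, and take 10·log₁₀ of the total.
Σ 10^(L/10) = 10^(97.5/10) + 10^(94.7/10) + 10^(92.3/10) = 1.027e+10.
L_total = 10·log₁₀(1.027e+10) = 100.12 dB(A).

100.1 dB(A)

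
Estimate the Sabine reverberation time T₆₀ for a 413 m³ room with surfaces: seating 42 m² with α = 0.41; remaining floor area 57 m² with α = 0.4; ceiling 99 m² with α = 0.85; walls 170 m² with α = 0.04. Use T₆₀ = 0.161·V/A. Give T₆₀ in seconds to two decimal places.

0.51 s

A = Σ Sᵢαᵢ = 42·0.41 + 57·0.4 + 99·0.85 + 170·0.04 = 130.97 m².
T₆₀ = 0.161 × 413 / 130.97 = 0.508 s.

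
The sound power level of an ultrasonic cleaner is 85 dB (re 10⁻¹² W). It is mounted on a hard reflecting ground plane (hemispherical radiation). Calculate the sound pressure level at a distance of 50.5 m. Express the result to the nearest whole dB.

43 dB

The power spreads over a hemisphere of area 2π·r², so L_p = L_w − 10·log₁₀(2π·r²).
2π·r² = 1.602e+04 m², 10·log₁₀ of that is 42.048 dB.
L_p = 85 − 42.048 = 42.95 dB.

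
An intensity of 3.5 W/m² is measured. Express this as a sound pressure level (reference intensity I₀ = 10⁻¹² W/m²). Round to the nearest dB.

Dividing by I₀ shifts the exponent by 12: I/I₀ = 3.5×10^12.
L = 10·(0.5441 + 12) = 125.44 dB.

125 dB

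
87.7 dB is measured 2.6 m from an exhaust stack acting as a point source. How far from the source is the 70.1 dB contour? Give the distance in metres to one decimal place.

Point-source spreading drops the level by 20·log₁₀(r₂/r₁); inverting, r₂/r₁ = 10^(ΔL/20).
r₂ = 2.6·10^((87.7−70.1)/20) = 2.6·10^(17.6/20) = 19.72 m.

19.7 m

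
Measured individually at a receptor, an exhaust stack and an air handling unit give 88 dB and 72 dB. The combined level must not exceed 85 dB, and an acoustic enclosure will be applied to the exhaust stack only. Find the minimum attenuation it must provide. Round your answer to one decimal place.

The untreated sources together contribute 10^(72/10) = 1.585e+07, i.e. 72.00 dB.
To meet 85 dB overall, the treated exhaust stack may contribute at most 10^(85/10) − 1.585e+07 = 3.004e+08, i.e. 84.78 dB.
So the exhaust stack must be reduced from 88 to 84.78 dB: IL = 3.22 dB.

3.2 dB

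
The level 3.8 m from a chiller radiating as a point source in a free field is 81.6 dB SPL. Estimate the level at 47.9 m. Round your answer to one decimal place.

For a point source, L₂ = L₁ − 20·log₁₀(r₂/r₁).
L₂ = 81.6 − 20·log₁₀(47.9/3.8) = 81.6 − 22.011 = 59.59 dB SPL.

59.6 dB SPL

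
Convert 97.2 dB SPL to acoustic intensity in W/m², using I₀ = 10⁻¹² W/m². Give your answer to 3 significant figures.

0.00525 W/m²

L = 10·log₁₀(I/I₀) ⇒ I = I₀·10^(L/10) = 10⁻¹² × 10^9.72.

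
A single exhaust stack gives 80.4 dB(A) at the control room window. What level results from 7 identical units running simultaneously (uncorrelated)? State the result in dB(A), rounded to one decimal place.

88.9 dB(A)

With 7 equal, uncorrelated contributions the intensity is 7× that of one unit, giving a rise of 10·log₁₀ 7.
L_total = 80.4 + 10·log₁₀(7) = 80.4 + 8.451 = 88.85 dB(A).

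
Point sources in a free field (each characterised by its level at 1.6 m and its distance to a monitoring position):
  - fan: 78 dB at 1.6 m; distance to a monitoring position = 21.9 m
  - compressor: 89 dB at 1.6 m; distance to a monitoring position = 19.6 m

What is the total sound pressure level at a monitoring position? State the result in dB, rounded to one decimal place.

67.5 dB

First find each source's level at the receiver (point-source: −20·log₁₀(r/r_ref)), then combine on an intensity basis.
fan: 78 − 20·log₁₀(21.9/1.6) = 78 − 22.73 = 55.27 dB.
compressor: 89 − 20·log₁₀(19.6/1.6) = 89 − 21.76 = 67.24 dB.
Σ 10^(L/10) = 5.630e+06 → L_total = 10·log₁₀(5.630e+06) = 67.51 dB.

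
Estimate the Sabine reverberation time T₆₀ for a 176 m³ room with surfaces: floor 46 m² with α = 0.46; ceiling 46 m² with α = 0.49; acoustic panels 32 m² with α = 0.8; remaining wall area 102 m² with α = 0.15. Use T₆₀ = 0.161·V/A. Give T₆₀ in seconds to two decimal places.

Summing Sᵢαᵢ: 46·0.46 + 46·0.49 + 32·0.8 + 102·0.15 = 84.60 m².
T₆₀ = 0.161 × 176 / 84.60 = 0.335 s.

0.33 s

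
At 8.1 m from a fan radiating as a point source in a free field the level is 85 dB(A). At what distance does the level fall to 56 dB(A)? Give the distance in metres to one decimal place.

228.3 m

The 29.0 dB drop corresponds to a distance ratio of 10^(29.0/20) for a point source.
r₂ = 8.1·10^((85−56)/20) = 8.1·10^(29.0/20) = 228.29 m.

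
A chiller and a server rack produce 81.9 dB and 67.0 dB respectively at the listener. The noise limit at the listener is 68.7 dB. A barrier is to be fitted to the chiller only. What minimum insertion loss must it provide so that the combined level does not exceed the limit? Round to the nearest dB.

Fixed contribution from the other source: Σ 10^(L/10) = 10^(67.0/10) = 5.012e+06 (67.00 dB).
The limit corresponds to 10^(68.7/10) = 7.413e+06; subtracting the fixed part leaves 2.401e+06 for the chiller, i.e. 63.80 dB.
So the chiller must be reduced from 81.9 to 63.80 dB: IL = 18.10 dB.

18 dB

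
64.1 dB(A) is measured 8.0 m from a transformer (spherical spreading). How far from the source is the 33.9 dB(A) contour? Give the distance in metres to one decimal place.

The 30.2 dB drop corresponds to a distance ratio of 10^(30.2/20) for a point source.
r₂ = 8.0·10^((64.1−33.9)/20) = 8.0·10^(30.2/20) = 258.87 m.

258.9 m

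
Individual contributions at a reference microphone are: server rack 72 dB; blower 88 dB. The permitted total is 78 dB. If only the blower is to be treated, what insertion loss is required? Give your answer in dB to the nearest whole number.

11 dB

Everything except the blower sums to 10^(72/10) = 1.585e+07 in linear terms, 72.00 dB.
To meet 78 dB overall, the treated blower may contribute at most 10^(78/10) − 1.585e+07 = 4.725e+07, i.e. 76.74 dB.
So the blower must be reduced from 88 to 76.74 dB: IL = 11.26 dB.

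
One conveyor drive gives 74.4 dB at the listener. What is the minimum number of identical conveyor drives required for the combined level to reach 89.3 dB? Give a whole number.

N identical sources give L₁ + 10·log₁₀ N, so require 10·log₁₀ N ≥ 89.3 − 74.4 = 14.9 dB.
N ≥ 10^(14.9/10) = 30.903, so N = 31.

31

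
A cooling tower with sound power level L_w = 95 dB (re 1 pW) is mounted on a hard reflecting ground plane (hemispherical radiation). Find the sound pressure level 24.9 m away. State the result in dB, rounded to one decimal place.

59.1 dB

L_p = L_w − 10·log₁₀(2π·r²) with r = 24.9 m.
2π·r² = 3896 m², 10·log₁₀ of that is 35.906 dB.
L_p = 95 − 35.906 = 59.09 dB.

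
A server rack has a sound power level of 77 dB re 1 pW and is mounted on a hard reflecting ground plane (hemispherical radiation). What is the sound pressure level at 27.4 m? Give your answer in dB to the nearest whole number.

40 dB

The power spreads over a hemisphere of area 2π·r², so L_p = L_w − 10·log₁₀(2π·r²).
2π·r² = 4717 m², 10·log₁₀ of that is 36.737 dB.
L_p = 77 − 36.737 = 40.26 dB.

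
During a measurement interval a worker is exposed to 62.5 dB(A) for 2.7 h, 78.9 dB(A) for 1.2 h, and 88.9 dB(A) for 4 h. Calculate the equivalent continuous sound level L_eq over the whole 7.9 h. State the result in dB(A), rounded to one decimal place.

86.1 dB(A)

The energy average is taken in the linear domain: L_eq = 10·log₁₀[(Σ tᵢ·10^(Lᵢ/10))/T], T = 7.9 h.
Σ tᵢ·10^(Lᵢ/10) = 2.7·10^(62.5/10) + 1.2·10^(78.9/10) + 4·10^(88.9/10) = 3.203e+09.
L_eq = 10·log₁₀(3.203e+09/7.9) = 86.08 dB(A).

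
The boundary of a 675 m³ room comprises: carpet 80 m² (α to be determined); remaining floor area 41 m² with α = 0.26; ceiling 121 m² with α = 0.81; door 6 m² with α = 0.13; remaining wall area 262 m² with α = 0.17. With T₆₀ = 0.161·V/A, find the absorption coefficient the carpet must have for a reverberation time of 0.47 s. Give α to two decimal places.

Required total absorption A = 0.161·675/0.47 = 231.22 m².
Absorption from the other surfaces = 41·0.26 + 121·0.81 + 6·0.13 + 262·0.17 = 153.99 m², so the carpet must supply 77.23 m² over 80 m².
α = 77.23/80 = 0.965.

0.97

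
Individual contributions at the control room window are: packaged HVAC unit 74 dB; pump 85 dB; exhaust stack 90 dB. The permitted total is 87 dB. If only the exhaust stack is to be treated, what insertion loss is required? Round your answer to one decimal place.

Everything except the exhaust stack sums to 10^(74/10) + 10^(85/10) = 3.413e+08 in linear terms, 85.33 dB.
The limit corresponds to 10^(87/10) = 5.012e+08; subtracting the fixed part leaves 1.598e+08 for the exhaust stack, i.e. 82.04 dB.
So the exhaust stack must be reduced from 90 to 82.04 dB: IL = 7.96 dB.

8.0 dB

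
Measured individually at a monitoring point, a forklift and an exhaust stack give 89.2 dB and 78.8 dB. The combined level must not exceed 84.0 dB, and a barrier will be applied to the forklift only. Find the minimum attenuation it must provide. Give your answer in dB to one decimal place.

The untreated sources together contribute 10^(78.8/10) = 7.586e+07, i.e. 78.80 dB.
The limit corresponds to 10^(84.0/10) = 2.512e+08; subtracting the fixed part leaves 1.753e+08 for the forklift, i.e. 82.44 dB.
Required insertion loss = 89.2 − 82.44 = 6.76 dB.

6.8 dB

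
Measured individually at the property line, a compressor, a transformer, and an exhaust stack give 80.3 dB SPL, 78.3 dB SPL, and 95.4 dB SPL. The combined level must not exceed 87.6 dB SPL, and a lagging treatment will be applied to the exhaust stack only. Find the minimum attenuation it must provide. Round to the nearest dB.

The untreated sources together contribute 10^(80.3/10) + 10^(78.3/10) = 1.748e+08, i.e. 82.42 dB SPL.
The limit corresponds to 10^(87.6/10) = 5.754e+08; subtracting the fixed part leaves 4.007e+08 for the exhaust stack, i.e. 86.03 dB SPL.
So the exhaust stack must be reduced from 95.4 to 86.03 dB SPL: IL = 9.37 dB.

9 dB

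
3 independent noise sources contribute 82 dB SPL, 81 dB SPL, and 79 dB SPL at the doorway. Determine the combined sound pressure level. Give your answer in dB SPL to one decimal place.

85.6 dB SPL

For uncorrelated sources the intensities add, so convert each level to linear form, sum, and take 10·log₁₀ of the total.
Σ 10^(L/10) = 10^(82/10) + 10^(81/10) + 10^(79/10) = 3.638e+08.
L_total = 10·log₁₀(3.638e+08) = 85.61 dB SPL.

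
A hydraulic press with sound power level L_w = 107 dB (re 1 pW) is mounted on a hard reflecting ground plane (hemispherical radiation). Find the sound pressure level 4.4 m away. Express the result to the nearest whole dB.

86 dB

Free-field hemispherical radiation: L_p = L_w − 10·log₁₀(2π·r²), r = 4.4 m.
2π·r² = 121.6 m², 10·log₁₀ of that is 20.851 dB.
L_p = 107 − 20.851 = 86.15 dB.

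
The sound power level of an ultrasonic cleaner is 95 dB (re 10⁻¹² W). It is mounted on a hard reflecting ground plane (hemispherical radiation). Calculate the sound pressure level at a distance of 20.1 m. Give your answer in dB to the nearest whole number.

The power spreads over a hemisphere of area 2π·r², so L_p = L_w − 10·log₁₀(2π·r²).
2π·r² = 2538 m², 10·log₁₀ of that is 34.046 dB.
L_p = 95 − 34.046 = 60.95 dB.

61 dB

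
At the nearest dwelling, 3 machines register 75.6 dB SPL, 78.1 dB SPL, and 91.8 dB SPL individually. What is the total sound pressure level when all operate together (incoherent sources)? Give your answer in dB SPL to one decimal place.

92.1 dB SPL

Incoherent sources combine by intensity addition: L_total = 10·log₁₀(Σ 10^(L_i/10)).
Σ 10^(L/10) = 10^(75.6/10) + 10^(78.1/10) + 10^(91.8/10) = 1.614e+09.
L_total = 10·log₁₀(1.614e+09) = 92.08 dB SPL.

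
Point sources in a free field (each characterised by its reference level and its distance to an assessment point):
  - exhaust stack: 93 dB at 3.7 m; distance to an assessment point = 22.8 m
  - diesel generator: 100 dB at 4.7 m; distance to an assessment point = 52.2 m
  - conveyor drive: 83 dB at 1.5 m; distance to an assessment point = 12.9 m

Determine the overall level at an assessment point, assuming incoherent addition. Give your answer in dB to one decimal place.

Apply inverse-square spreading to bring every level to the receiver, then sum 10^(L/10).
exhaust stack: 93 − 20·log₁₀(22.8/3.7) = 93 − 15.79 = 77.21 dB.
diesel generator: 100 − 20·log₁₀(52.2/4.7) = 100 − 20.91 = 79.09 dB.
conveyor drive: 83 − 20·log₁₀(12.9/1.5) = 83 − 18.69 = 64.31 dB.
Σ 10^(L/10) = 1.363e+08 → L_total = 10·log₁₀(1.363e+08) = 81.35 dB.

81.3 dB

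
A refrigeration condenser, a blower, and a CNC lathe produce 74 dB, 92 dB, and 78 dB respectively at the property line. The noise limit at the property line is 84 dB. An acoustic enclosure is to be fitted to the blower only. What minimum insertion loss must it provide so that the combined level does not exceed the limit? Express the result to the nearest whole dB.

The untreated sources together contribute 10^(74/10) + 10^(78/10) = 8.821e+07, i.e. 79.46 dB.
The limit corresponds to 10^(84/10) = 2.512e+08; subtracting the fixed part leaves 1.630e+08 for the blower, i.e. 82.12 dB.
So the blower must be reduced from 92 to 82.12 dB: IL = 9.88 dB.

10 dB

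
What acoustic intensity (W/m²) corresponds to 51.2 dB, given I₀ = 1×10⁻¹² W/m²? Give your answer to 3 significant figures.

I/I₀ = 10^(51.2/10) = 1.318e+05, so I = 1.318e+05 × 10⁻¹² W/m².

1.32e-07 W/m²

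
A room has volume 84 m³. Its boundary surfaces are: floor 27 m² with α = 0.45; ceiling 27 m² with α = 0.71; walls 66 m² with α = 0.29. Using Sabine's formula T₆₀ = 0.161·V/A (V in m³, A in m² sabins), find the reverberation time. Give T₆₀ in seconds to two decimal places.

0.27 s

A = Σ Sᵢαᵢ = 27·0.45 + 27·0.71 + 66·0.29 = 50.46 m².
T₆₀ = 0.161·V/A = 0.161·84/50.46 = 0.268 s.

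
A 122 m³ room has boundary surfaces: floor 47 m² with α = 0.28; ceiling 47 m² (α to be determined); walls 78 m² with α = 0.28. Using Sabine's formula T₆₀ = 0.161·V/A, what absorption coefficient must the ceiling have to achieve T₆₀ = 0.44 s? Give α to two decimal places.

Required total absorption A = 0.161·122/0.44 = 44.64 m².
Absorption from the other surfaces = 47·0.28 + 78·0.28 = 35.00 m², so the ceiling must supply 9.64 m² over 47 m².
α = 9.64/47 = 0.205.

0.21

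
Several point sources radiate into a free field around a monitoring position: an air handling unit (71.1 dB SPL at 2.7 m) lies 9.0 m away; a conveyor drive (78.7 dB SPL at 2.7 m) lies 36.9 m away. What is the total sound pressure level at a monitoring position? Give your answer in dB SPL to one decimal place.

61.9 dB SPL

Propagate each source to the receiver with L = L_ref − 20·log₁₀(r/r_ref), then add intensities.
air handling unit: 71.1 − 20·log₁₀(9.0/2.7) = 71.1 − 10.46 = 60.64 dB SPL.
conveyor drive: 78.7 − 20·log₁₀(36.9/2.7) = 78.7 − 22.71 = 55.99 dB SPL.
Σ 10^(L/10) = 1.556e+06 → L_total = 10·log₁₀(1.556e+06) = 61.92 dB SPL.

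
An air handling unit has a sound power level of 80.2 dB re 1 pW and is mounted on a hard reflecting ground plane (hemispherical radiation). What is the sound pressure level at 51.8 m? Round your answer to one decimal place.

The power spreads over a hemisphere of area 2π·r², so L_p = L_w − 10·log₁₀(2π·r²).
2π·r² = 1.686e+04 m², 10·log₁₀ of that is 42.268 dB.
L_p = 80.2 − 42.268 = 37.93 dB.

37.9 dB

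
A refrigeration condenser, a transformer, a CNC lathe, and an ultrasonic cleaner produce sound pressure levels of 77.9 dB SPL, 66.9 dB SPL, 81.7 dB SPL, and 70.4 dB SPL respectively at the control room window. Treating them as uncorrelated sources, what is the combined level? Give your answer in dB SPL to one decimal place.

For uncorrelated sources the intensities add, so convert each level to linear form, sum, and take 10·log₁₀ of the total.
Σ 10^(L/10) = 10^(77.9/10) + 10^(66.9/10) + 10^(81.7/10) + 10^(70.4/10) = 2.254e+08.
L_total = 10·log₁₀(2.254e+08) = 83.53 dB SPL.

83.5 dB SPL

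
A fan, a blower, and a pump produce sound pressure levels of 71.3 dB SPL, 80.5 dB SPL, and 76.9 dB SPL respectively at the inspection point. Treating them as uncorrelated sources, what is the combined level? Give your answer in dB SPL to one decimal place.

For uncorrelated sources the intensities add, so convert each level to linear form, sum, and take 10·log₁₀ of the total.
Σ 10^(L/10) = 10^(71.3/10) + 10^(80.5/10) + 10^(76.9/10) = 1.747e+08.
L_total = 10·log₁₀(1.747e+08) = 82.42 dB SPL.

82.4 dB SPL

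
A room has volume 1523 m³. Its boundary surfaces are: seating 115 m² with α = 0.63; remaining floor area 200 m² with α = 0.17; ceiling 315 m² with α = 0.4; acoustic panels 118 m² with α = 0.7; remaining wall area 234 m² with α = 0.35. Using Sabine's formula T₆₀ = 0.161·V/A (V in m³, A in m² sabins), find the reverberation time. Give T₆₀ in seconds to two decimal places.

0.62 s

A = Σ Sᵢαᵢ = 115·0.63 + 200·0.17 + 315·0.4 + 118·0.7 + 234·0.35 = 396.95 m².
T₆₀ = 0.161 × 1523 / 396.95 = 0.618 s.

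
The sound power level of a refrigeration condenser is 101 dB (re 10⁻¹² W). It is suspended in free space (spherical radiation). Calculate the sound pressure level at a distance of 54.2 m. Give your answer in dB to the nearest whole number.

The power spreads over a sphere of area 4π·r², so L_p = L_w − 10·log₁₀(4π·r²).
4π·r² = 3.692e+04 m², 10·log₁₀ of that is 45.672 dB.
L_p = 101 − 45.672 = 55.33 dB.

55 dB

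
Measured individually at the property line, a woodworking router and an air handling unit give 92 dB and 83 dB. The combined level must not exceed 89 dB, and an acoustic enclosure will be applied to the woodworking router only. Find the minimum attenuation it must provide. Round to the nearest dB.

4 dB

Fixed contribution from the other source: Σ 10^(L/10) = 10^(83/10) = 1.995e+08 (83.00 dB).
The limit corresponds to 10^(89/10) = 7.943e+08; subtracting the fixed part leaves 5.948e+08 for the woodworking router, i.e. 87.74 dB.
Required insertion loss = 92 − 87.74 = 4.26 dB.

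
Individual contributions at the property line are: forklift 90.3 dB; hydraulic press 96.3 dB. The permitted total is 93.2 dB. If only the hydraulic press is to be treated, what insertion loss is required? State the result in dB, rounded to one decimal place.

The untreated sources together contribute 10^(90.3/10) = 1.072e+09, i.e. 90.30 dB.
To meet 93.2 dB overall, the treated hydraulic press may contribute at most 10^(93.2/10) − 1.072e+09 = 1.018e+09, i.e. 90.08 dB.
Required insertion loss = 96.3 − 90.08 = 6.22 dB.

6.2 dB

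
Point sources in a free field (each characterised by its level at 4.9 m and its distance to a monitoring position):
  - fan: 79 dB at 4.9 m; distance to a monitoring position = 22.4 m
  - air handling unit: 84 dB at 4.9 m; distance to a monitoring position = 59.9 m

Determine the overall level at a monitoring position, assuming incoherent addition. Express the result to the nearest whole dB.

First find each source's level at the receiver (point-source: −20·log₁₀(r/r_ref)), then combine on an intensity basis.
fan: 79 − 20·log₁₀(22.4/4.9) = 79 − 13.20 = 65.80 dB.
air handling unit: 84 − 20·log₁₀(59.9/4.9) = 84 − 21.74 = 62.26 dB.
Σ 10^(L/10) = 5.482e+06 → L_total = 10·log₁₀(5.482e+06) = 67.39 dB.

67 dB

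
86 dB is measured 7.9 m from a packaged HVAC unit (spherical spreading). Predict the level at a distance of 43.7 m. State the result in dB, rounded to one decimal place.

71.1 dB

Point-source attenuation: ΔL = 20·log₁₀(r₂/r₁) = 20·log₁₀(43.7/7.9) = 14.857 dB.
L₂ = 86 − 20·log₁₀(43.7/7.9) = 86 − 14.857 = 71.14 dB.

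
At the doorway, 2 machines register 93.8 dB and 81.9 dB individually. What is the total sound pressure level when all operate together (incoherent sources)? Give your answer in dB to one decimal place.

Incoherent sources combine by intensity addition: L_total = 10·log₁₀(Σ 10^(L_i/10)).
Σ 10^(L/10) = 10^(93.8/10) + 10^(81.9/10) = 2.554e+09.
L_total = 10·log₁₀(2.554e+09) = 94.07 dB.

94.1 dB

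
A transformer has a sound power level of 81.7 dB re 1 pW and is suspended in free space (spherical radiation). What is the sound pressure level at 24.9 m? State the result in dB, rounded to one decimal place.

Free-field spherical radiation: L_p = L_w − 10·log₁₀(4π·r²), r = 24.9 m.
4π·r² = 7791 m², 10·log₁₀ of that is 38.916 dB.
L_p = 81.7 − 38.916 = 42.78 dB.

42.8 dB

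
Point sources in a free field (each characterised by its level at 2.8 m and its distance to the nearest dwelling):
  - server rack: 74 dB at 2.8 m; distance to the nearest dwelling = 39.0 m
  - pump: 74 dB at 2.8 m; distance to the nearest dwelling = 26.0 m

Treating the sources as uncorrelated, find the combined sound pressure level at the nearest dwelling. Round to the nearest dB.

Propagate each source to the receiver with L = L_ref − 20·log₁₀(r/r_ref), then add intensities.
server rack: 74 − 20·log₁₀(39.0/2.8) = 74 − 22.88 = 51.12 dB.
pump: 74 − 20·log₁₀(26.0/2.8) = 74 − 19.36 = 54.64 dB.
Σ 10^(L/10) = 4.208e+05 → L_total = 10·log₁₀(4.208e+05) = 56.24 dB.

56 dB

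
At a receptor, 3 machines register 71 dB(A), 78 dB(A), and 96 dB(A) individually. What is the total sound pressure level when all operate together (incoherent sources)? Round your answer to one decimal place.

96.1 dB(A)

Incoherent sources combine by intensity addition: L_total = 10·log₁₀(Σ 10^(L_i/10)).
Σ 10^(L/10) = 10^(71/10) + 10^(78/10) + 10^(96/10) = 4.057e+09.
L_total = 10·log₁₀(4.057e+09) = 96.08 dB(A).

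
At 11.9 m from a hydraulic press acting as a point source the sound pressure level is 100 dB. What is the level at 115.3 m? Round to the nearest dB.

80 dB

Point-source attenuation: ΔL = 20·log₁₀(r₂/r₁) = 20·log₁₀(115.3/11.9) = 19.726 dB.
L₂ = 100 − 20·log₁₀(115.3/11.9) = 100 − 19.726 = 80.27 dB.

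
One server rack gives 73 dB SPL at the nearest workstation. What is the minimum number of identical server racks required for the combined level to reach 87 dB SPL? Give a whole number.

N identical sources give L₁ + 10·log₁₀ N, so require 10·log₁₀ N ≥ 87 − 73 = 14.0 dB.
N ≥ 10^(14.0/10) = 25.119, so N = 26.

26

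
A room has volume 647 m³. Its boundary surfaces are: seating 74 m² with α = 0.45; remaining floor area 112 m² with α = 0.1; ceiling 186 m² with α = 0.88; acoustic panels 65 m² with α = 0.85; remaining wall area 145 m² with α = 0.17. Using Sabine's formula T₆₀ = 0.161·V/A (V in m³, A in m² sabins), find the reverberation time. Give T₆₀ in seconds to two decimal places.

Summing Sᵢαᵢ: 74·0.45 + 112·0.1 + 186·0.88 + 65·0.85 + 145·0.17 = 288.08 m².
T₆₀ = 0.161·V/A = 0.161·647/288.08 = 0.362 s.

0.36 s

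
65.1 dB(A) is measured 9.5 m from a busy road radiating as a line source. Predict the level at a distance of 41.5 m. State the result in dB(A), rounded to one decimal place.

Cylindrical spreading from a line source gives a 10·log₁₀(r₂/r₁) drop.
L₂ = 65.1 − 10·log₁₀(41.5/9.5) = 65.1 − 6.403 = 58.70 dB(A).

58.7 dB(A)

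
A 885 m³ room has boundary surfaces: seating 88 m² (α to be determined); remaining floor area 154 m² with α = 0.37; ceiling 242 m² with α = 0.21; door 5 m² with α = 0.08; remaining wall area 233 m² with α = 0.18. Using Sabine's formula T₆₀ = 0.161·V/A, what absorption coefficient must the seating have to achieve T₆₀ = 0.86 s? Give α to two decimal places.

0.18

From T₆₀ = 0.161·V/A, the target T₆₀ = 0.86 s needs A = 0.161·885/0.86 = 165.68 m².
Absorption from the other surfaces = 154·0.37 + 242·0.21 + 5·0.08 + 233·0.18 = 150.14 m², so the seating must supply 15.54 m² over 88 m².
α = 15.54/88 = 0.177.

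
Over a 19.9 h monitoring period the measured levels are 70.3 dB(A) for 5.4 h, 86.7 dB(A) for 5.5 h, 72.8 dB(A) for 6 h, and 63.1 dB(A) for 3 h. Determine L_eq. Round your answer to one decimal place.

81.4 dB(A)

L_eq = 10·log₁₀[(1/T)·Σ tᵢ·10^(Lᵢ/10)] with T = 19.9 h.
Σ tᵢ·10^(Lᵢ/10) = 5.4·10^(70.3/10) + 5.5·10^(86.7/10) + 6·10^(72.8/10) + 3·10^(63.1/10) = 2.751e+09.
L_eq = 10·log₁₀(2.751e+09/19.9) = 81.41 dB(A).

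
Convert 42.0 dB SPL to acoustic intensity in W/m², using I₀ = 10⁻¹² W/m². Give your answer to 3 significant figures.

I/I₀ = 10^(42.0/10) = 1.585e+04, so I = 1.585e+04 × 10⁻¹² W/m².

1.58e-08 W/m²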